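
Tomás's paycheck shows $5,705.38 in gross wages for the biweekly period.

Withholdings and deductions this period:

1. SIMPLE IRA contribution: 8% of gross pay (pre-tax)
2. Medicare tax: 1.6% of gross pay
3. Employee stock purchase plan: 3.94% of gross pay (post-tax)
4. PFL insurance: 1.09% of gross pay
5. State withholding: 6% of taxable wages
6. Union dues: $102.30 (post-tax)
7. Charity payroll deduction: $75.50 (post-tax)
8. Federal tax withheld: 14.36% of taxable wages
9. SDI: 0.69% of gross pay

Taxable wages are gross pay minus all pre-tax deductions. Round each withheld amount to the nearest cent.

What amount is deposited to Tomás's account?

$3,584.82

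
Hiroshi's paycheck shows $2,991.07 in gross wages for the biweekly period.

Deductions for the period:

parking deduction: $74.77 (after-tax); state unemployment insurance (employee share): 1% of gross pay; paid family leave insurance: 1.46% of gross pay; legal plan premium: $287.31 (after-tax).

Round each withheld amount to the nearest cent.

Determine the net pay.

$2,555.41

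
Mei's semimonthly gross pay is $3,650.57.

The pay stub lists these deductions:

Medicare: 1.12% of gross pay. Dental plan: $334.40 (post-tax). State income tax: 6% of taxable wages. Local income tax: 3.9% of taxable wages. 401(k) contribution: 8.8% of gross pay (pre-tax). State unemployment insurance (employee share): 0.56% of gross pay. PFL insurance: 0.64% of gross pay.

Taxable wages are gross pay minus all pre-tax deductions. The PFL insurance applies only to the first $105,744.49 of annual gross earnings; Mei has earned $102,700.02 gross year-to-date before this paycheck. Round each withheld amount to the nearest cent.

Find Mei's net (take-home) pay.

$2,584.51

401(k) contribution: $3,650.57 × 0.088 = $321.25
Taxable wages = $3,650.57 − $321.25 = $3,329.32
Local income tax: $3,329.32 × 0.039 = $129.84
State income tax: $3,329.32 × 0.06 = $199.76
Medicare: $3,650.57 × 0.0112 = $40.89
PFL insurance: only $105,744.49 − $102,700.02 = $3,044.47 of this check is subject → $3,044.47 × 0.0064 = $19.48
State unemployment insurance (employee share): $3,650.57 × 0.0056 = $20.44
Dental plan: $334.40
Total deductions = $321.25 + $129.84 + $199.76 + $40.89 + $19.48 + $20.44 + $334.40 = $1,066.06
Net pay = $3,650.57 − $1,066.06 = $2,584.51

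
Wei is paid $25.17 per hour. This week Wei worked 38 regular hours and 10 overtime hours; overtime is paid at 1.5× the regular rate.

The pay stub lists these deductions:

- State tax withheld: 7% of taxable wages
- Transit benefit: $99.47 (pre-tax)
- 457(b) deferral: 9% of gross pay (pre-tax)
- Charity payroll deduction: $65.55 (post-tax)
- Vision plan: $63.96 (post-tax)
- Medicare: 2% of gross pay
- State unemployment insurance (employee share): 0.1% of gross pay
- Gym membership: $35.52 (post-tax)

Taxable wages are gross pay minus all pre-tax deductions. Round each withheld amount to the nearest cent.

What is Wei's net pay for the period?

Regular pay: 38 × $25.17 = $956.46
Overtime pay: 10 × $25.17 × 1.5 = $377.55
Gross pay = $956.46 + $377.55 = $1334.01
457(b) deferral: $1334.01 × 0.09 = $120.06
Transit benefit: $99.47
Pre-tax total = $120.06 + $99.47 = $219.53
Taxable wages = $1334.01 − $219.53 = $1114.48
State tax withheld: $1114.48 × 0.07 = $78.01
State unemployment insurance (employee share): $1334.01 × 0.001 = $1.33
Medicare: $1334.01 × 0.02 = $26.68
Gym membership: $35.52
Charity payroll deduction: $65.55
Vision plan: $63.96
Total deductions = $120.06 + $99.47 + $78.01 + $1.33 + $26.68 + $35.52 + $65.55 + $63.96 = $490.58
Net pay = $1334.01 − $490.58 = $843.43

$843.43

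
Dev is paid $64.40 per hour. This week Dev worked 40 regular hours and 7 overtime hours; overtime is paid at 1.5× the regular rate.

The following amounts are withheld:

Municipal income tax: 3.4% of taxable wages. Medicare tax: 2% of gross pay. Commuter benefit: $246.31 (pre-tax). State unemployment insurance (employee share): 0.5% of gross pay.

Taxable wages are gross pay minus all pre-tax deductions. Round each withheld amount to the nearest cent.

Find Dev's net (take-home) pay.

$2,822.39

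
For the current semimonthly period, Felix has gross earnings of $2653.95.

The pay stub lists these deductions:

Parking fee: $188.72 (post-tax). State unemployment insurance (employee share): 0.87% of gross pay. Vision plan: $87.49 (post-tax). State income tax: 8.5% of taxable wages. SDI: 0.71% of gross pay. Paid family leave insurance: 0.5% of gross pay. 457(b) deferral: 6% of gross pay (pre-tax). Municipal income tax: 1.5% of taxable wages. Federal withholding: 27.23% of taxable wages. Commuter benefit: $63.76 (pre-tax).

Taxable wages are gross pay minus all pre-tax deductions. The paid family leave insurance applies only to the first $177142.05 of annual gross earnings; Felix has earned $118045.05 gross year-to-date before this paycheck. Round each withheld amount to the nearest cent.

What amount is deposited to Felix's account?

$1194.50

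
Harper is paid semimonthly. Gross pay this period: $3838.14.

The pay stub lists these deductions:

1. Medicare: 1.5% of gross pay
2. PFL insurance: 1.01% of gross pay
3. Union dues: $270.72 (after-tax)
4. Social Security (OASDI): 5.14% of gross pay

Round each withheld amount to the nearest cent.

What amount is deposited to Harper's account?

Social Security (OASDI): $3838.14 × 0.0514 = $197.28
Medicare: $3838.14 × 0.015 = $57.57
PFL insurance: $3838.14 × 0.0101 = $38.77
Union dues: $270.72
Total deductions = $197.28 + $57.57 + $38.77 + $270.72 = $564.34
Net pay = $3838.14 − $564.34 = $3273.80

$3273.80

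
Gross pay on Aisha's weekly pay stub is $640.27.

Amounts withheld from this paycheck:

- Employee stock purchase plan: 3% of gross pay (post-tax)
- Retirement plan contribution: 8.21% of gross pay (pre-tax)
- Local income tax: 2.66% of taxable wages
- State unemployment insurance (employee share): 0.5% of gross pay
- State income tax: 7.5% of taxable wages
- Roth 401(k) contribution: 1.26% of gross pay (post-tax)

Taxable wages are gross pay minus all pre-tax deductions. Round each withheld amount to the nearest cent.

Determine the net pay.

$497.51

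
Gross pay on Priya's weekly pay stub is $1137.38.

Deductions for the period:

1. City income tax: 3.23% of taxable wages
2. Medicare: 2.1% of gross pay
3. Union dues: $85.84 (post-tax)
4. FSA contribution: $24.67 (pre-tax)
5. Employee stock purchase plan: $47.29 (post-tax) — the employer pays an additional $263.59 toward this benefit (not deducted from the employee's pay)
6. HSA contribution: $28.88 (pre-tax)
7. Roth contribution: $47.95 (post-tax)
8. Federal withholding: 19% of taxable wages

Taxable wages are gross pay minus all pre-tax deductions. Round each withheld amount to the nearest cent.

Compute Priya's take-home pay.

FSA contribution: $24.67
HSA contribution: $28.88
Pre-tax total = $24.67 + $28.88 = $53.55
Taxable wages = $1137.38 − $53.55 = $1083.83
City income tax: $1083.83 × 0.0323 = $35.01
Federal withholding: $1083.83 × 0.19 = $205.93
Medicare: $1137.38 × 0.021 = $23.88
Employee stock purchase plan: $47.29
Roth contribution: $47.95
Union dues: $85.84
(Employer's $263.59 toward employee stock purchase plan is not withheld from the employee.)
Total deductions = $24.67 + $28.88 + $35.01 + $205.93 + $23.88 + $47.29 + $47.95 + $85.84 = $499.45
Net pay = $1137.38 − $499.45 = $637.93

$637.93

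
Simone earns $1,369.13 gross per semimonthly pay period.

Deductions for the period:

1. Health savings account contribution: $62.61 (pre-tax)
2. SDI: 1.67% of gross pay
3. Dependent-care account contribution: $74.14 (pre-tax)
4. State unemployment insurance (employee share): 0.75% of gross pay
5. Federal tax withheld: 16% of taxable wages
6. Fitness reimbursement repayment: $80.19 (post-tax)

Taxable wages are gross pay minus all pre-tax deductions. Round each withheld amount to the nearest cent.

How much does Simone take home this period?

$921.88

Health savings account contribution: $62.61
Dependent-care account contribution: $74.14
Pre-tax total = $62.61 + $74.14 = $136.75
Taxable wages = $1,369.13 − $136.75 = $1,232.38
Federal tax withheld: $1,232.38 × 0.16 = $197.18
SDI: $1,369.13 × 0.0167 = $22.86
State unemployment insurance (employee share): $1,369.13 × 0.0075 = $10.27
Fitness reimbursement repayment: $80.19
Total deductions = $62.61 + $74.14 + $197.18 + $22.86 + $10.27 + $80.19 = $447.25
Net pay = $1,369.13 − $447.25 = $921.88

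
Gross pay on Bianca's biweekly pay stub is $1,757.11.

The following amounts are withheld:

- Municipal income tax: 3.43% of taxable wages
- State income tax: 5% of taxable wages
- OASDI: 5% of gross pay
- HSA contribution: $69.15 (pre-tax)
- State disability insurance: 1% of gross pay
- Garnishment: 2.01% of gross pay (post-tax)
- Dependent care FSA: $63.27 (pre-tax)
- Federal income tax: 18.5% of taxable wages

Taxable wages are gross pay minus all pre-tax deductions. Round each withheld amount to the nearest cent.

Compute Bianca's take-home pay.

HSA contribution: $69.15
Dependent care FSA: $63.27
Pre-tax total = $69.15 + $63.27 = $132.42
Taxable wages = $1,757.11 − $132.42 = $1,624.69
Municipal income tax: $1,624.69 × 0.0343 = $55.73
State income tax: $1,624.69 × 0.05 = $81.23
Federal income tax: $1,624.69 × 0.185 = $300.57
State disability insurance: $1,757.11 × 0.01 = $17.57
OASDI: $1,757.11 × 0.05 = $87.86
Garnishment: $1,757.11 × 0.0201 = $35.32
Total deductions = $69.15 + $63.27 + $55.73 + $81.23 + $300.57 + $17.57 + $87.86 + $35.32 = $710.70
Net pay = $1,757.11 − $710.70 = $1,046.41

$1,046.41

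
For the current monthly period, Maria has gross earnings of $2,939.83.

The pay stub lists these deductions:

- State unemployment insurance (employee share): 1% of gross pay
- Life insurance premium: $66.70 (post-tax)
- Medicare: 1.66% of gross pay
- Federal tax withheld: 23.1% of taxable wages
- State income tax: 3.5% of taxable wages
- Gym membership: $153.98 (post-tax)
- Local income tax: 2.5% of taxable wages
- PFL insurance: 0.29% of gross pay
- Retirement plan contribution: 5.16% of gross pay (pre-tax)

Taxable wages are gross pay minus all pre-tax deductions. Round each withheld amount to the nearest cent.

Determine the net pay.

$1,669.38

Retirement plan contribution: $2,939.83 × 0.0516 = $151.70
Taxable wages = $2,939.83 − $151.70 = $2,788.13
Local income tax: $2,788.13 × 0.025 = $69.70
State income tax: $2,788.13 × 0.035 = $97.58
Federal tax withheld: $2,788.13 × 0.231 = $644.06
State unemployment insurance (employee share): $2,939.83 × 0.01 = $29.40
Medicare: $2,939.83 × 0.0166 = $48.80
PFL insurance: $2,939.83 × 0.0029 = $8.53
Life insurance premium: $66.70
Gym membership: $153.98
Total deductions = $151.70 + $69.70 + $97.58 + $644.06 + $29.40 + $48.80 + $8.53 + $66.70 + $153.98 = $1,270.45
Net pay = $2,939.83 − $1,270.45 = $1,669.38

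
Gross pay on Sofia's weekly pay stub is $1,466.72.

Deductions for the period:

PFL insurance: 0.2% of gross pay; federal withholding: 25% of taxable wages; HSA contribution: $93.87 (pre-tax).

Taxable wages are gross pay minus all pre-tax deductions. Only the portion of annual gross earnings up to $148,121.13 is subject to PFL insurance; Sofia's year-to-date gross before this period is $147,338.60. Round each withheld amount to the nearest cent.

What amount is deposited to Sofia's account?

$1,028.07

HSA contribution: $93.87
Taxable wages = $1,466.72 − $93.87 = $1,372.85
Federal withholding: $1,372.85 × 0.25 = $343.21
PFL insurance: only $148,121.13 − $147,338.60 = $782.53 of this check is subject → $782.53 × 0.002 = $1.57
Total deductions = $93.87 + $343.21 + $1.57 = $438.65
Net pay = $1,466.72 − $438.65 = $1,028.07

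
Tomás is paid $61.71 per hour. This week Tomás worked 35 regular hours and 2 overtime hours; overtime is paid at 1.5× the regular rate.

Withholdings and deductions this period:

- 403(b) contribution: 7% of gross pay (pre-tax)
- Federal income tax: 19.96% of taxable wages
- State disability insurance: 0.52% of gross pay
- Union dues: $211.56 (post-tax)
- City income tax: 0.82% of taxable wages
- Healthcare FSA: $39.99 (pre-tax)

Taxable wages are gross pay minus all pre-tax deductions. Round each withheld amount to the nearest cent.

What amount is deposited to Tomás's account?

$1,472.23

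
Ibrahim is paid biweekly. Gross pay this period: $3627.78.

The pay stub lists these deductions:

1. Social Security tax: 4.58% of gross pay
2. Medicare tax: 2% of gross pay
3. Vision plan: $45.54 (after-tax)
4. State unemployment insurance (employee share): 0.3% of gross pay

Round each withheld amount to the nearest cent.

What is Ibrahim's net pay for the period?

$3332.65

Medicare tax: $3627.78 × 0.02 = $72.56
State unemployment insurance (employee share): $3627.78 × 0.003 = $10.88
Social Security tax: $3627.78 × 0.0458 = $166.15
Vision plan: $45.54
Total deductions = $72.56 + $10.88 + $166.15 + $45.54 = $295.13
Net pay = $3627.78 − $295.13 = $3332.65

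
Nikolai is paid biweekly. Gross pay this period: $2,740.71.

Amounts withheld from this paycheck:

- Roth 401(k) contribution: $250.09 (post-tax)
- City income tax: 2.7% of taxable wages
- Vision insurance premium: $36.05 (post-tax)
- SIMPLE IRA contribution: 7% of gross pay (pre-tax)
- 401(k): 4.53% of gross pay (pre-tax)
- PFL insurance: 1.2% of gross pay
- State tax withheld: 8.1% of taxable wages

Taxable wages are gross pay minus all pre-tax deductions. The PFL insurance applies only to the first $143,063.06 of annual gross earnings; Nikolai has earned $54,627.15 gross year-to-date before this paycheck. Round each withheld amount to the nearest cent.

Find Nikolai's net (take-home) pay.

$1,843.81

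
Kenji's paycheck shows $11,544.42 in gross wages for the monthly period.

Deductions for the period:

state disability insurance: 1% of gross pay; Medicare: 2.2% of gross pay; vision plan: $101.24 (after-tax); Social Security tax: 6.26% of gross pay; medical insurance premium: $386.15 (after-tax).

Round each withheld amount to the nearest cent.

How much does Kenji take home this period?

$9,964.93

State disability insurance: $11,544.42 × 0.01 = $115.44
Medicare: $11,544.42 × 0.022 = $253.98
Social Security tax: $11,544.42 × 0.0626 = $722.68
Medical insurance premium: $386.15
Vision plan: $101.24
Total deductions = $115.44 + $253.98 + $722.68 + $386.15 + $101.24 = $1,579.49
Net pay = $11,544.42 − $1,579.49 = $9,964.93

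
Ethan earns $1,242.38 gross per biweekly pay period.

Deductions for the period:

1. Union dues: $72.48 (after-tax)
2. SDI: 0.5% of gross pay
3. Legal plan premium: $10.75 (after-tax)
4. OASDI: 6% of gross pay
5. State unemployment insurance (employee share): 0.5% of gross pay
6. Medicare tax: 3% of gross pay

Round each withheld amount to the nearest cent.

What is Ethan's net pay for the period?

Medicare tax: $1,242.38 × 0.03 = $37.27
State unemployment insurance (employee share): $1,242.38 × 0.005 = $6.21
SDI: $1,242.38 × 0.005 = $6.21
OASDI: $1,242.38 × 0.06 = $74.54
Union dues: $72.48
Legal plan premium: $10.75
Total deductions = $37.27 + $6.21 + $6.21 + $74.54 + $72.48 + $10.75 = $207.46
Net pay = $1,242.38 − $207.46 = $1,034.92

$1,034.92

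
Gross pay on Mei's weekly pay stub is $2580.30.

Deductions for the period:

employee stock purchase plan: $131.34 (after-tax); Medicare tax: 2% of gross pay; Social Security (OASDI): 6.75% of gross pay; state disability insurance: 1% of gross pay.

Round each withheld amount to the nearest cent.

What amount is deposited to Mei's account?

$2197.38

State disability insurance: $2580.30 × 0.01 = $25.80
Social Security (OASDI): $2580.30 × 0.0675 = $174.17
Medicare tax: $2580.30 × 0.02 = $51.61
Employee stock purchase plan: $131.34
Total deductions = $25.80 + $174.17 + $51.61 + $131.34 = $382.92
Net pay = $2580.30 − $382.92 = $2197.38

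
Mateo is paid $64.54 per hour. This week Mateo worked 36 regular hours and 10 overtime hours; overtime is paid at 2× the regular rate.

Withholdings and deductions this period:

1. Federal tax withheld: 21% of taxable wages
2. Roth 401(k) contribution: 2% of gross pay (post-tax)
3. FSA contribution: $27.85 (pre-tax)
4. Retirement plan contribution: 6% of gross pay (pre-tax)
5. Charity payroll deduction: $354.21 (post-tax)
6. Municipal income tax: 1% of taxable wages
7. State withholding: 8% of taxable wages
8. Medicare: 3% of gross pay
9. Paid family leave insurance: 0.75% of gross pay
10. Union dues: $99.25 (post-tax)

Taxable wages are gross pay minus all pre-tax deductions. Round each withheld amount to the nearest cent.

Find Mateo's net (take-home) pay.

Regular pay: 36 × $64.54 = $2323.44
Overtime pay: 10 × $64.54 × 2 = $1290.80
Gross pay = $2323.44 + $1290.80 = $3614.24
FSA contribution: $27.85
Retirement plan contribution: $3614.24 × 0.06 = $216.85
Pre-tax total = $27.85 + $216.85 = $244.70
Taxable wages = $3614.24 − $244.70 = $3369.54
State withholding: $3369.54 × 0.08 = $269.56
Municipal income tax: $3369.54 × 0.01 = $33.70
Federal tax withheld: $3369.54 × 0.21 = $707.60
Paid family leave insurance: $3614.24 × 0.0075 = $27.11
Medicare: $3614.24 × 0.03 = $108.43
Union dues: $99.25
Roth 401(k) contribution: $3614.24 × 0.02 = $72.28
Charity payroll deduction: $354.21
Total deductions = $27.85 + $216.85 + $269.56 + $33.70 + $707.60 + $27.11 + $108.43 + $99.25 + $72.28 + $354.21 = $1916.84
Net pay = $3614.24 − $1916.84 = $1697.40

$1697.40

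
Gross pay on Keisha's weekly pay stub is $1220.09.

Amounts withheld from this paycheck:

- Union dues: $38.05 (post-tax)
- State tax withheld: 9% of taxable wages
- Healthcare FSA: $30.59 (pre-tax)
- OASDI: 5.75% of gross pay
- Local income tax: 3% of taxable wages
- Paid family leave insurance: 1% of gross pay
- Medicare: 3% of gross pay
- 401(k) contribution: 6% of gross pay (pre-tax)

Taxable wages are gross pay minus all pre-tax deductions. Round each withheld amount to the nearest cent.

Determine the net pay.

$825.32

401(k) contribution: $1220.09 × 0.06 = $73.21
Healthcare FSA: $30.59
Pre-tax total = $73.21 + $30.59 = $103.80
Taxable wages = $1220.09 − $103.80 = $1116.29
Local income tax: $1116.29 × 0.03 = $33.49
State tax withheld: $1116.29 × 0.09 = $100.47
OASDI: $1220.09 × 0.0575 = $70.16
Medicare: $1220.09 × 0.03 = $36.60
Paid family leave insurance: $1220.09 × 0.01 = $12.20
Union dues: $38.05
Total deductions = $73.21 + $30.59 + $33.49 + $100.47 + $70.16 + $36.60 + $12.20 + $38.05 = $394.77
Net pay = $1220.09 − $394.77 = $825.32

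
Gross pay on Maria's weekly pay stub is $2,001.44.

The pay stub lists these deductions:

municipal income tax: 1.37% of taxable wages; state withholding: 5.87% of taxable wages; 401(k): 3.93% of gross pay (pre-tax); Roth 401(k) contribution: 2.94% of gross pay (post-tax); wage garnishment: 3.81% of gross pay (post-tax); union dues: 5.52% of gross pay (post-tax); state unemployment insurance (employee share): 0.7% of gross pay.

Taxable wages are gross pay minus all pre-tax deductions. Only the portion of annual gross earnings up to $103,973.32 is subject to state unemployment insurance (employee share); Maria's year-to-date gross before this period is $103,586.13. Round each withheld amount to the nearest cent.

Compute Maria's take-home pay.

401(k): $2,001.44 × 0.0393 = $78.66
Taxable wages = $2,001.44 − $78.66 = $1,922.78
Municipal income tax: $1,922.78 × 0.0137 = $26.34
State withholding: $1,922.78 × 0.0587 = $112.87
State unemployment insurance (employee share): only $103,973.32 − $103,586.13 = $387.19 of this check is subject → $387.19 × 0.007 = $2.71
Union dues: $2,001.44 × 0.0552 = $110.48
Wage garnishment: $2,001.44 × 0.0381 = $76.25
Roth 401(k) contribution: $2,001.44 × 0.0294 = $58.84
Total deductions = $78.66 + $26.34 + $112.87 + $2.71 + $110.48 + $76.25 + $58.84 = $466.15
Net pay = $2,001.44 − $466.15 = $1,535.29

$1,535.29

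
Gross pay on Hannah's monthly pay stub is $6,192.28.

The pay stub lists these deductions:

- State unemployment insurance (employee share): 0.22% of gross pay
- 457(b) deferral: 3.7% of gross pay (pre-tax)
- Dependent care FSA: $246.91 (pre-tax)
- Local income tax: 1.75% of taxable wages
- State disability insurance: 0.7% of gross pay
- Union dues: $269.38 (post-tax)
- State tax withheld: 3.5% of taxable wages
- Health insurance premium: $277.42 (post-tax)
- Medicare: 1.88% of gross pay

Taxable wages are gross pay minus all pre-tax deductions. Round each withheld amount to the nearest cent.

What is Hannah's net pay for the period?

457(b) deferral: $6,192.28 × 0.037 = $229.11
Dependent care FSA: $246.91
Pre-tax total = $229.11 + $246.91 = $476.02
Taxable wages = $6,192.28 − $476.02 = $5,716.26
Local income tax: $5,716.26 × 0.0175 = $100.03
State tax withheld: $5,716.26 × 0.035 = $200.07
State unemployment insurance (employee share): $6,192.28 × 0.0022 = $13.62
Medicare: $6,192.28 × 0.0188 = $116.41
State disability insurance: $6,192.28 × 0.007 = $43.35
Union dues: $269.38
Health insurance premium: $277.42
Total deductions = $229.11 + $246.91 + $100.03 + $200.07 + $13.62 + $116.41 + $43.35 + $269.38 + $277.42 = $1,496.30
Net pay = $6,192.28 − $1,496.30 = $4,695.98

$4,695.98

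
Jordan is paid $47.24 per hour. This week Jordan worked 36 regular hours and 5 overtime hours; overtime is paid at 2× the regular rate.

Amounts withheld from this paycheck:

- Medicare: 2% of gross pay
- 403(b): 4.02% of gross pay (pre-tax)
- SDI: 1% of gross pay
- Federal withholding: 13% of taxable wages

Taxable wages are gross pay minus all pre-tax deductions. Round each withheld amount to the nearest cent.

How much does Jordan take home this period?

Regular pay: 36 × $47.24 = $1700.64
Overtime pay: 5 × $47.24 × 2 = $472.40
Gross pay = $1700.64 + $472.40 = $2173.04
403(b): $2173.04 × 0.0402 = $87.36
Taxable wages = $2173.04 − $87.36 = $2085.68
Federal withholding: $2085.68 × 0.13 = $271.14
Medicare: $2173.04 × 0.02 = $43.46
SDI: $2173.04 × 0.01 = $21.73
Total deductions = $87.36 + $271.14 + $43.46 + $21.73 = $423.69
Net pay = $2173.04 − $423.69 = $1749.35

$1749.35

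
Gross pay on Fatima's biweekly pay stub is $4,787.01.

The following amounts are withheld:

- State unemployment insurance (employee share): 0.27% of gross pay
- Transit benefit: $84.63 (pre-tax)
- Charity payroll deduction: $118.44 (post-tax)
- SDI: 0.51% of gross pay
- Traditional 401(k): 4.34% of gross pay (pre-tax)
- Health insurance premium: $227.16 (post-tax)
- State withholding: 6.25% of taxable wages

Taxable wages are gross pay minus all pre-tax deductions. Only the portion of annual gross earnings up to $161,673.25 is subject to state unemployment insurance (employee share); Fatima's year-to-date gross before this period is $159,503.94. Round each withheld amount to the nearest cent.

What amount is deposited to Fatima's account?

Traditional 401(k): $4,787.01 × 0.0434 = $207.76
Transit benefit: $84.63
Pre-tax total = $207.76 + $84.63 = $292.39
Taxable wages = $4,787.01 − $292.39 = $4,494.62
State withholding: $4,494.62 × 0.0625 = $280.91
State unemployment insurance (employee share): only $161,673.25 − $159,503.94 = $2,169.31 of this check is subject → $2,169.31 × 0.0027 = $5.86
SDI: $4,787.01 × 0.0051 = $24.41
Charity payroll deduction: $118.44
Health insurance premium: $227.16
Total deductions = $207.76 + $84.63 + $280.91 + $5.86 + $24.41 + $118.44 + $227.16 = $949.17
Net pay = $4,787.01 − $949.17 = $3,837.84

$3,837.84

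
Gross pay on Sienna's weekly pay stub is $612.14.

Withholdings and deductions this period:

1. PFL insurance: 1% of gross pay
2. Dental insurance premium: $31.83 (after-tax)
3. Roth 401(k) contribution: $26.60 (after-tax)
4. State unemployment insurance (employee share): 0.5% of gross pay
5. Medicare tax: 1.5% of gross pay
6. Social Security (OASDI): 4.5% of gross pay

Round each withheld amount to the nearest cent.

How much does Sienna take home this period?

Social Security (OASDI): $612.14 × 0.045 = $27.55
State unemployment insurance (employee share): $612.14 × 0.005 = $3.06
Medicare tax: $612.14 × 0.015 = $9.18
PFL insurance: $612.14 × 0.01 = $6.12
Roth 401(k) contribution: $26.60
Dental insurance premium: $31.83
Total deductions = $27.55 + $3.06 + $9.18 + $6.12 + $26.60 + $31.83 = $104.34
Net pay = $612.14 − $104.34 = $507.80

$507.80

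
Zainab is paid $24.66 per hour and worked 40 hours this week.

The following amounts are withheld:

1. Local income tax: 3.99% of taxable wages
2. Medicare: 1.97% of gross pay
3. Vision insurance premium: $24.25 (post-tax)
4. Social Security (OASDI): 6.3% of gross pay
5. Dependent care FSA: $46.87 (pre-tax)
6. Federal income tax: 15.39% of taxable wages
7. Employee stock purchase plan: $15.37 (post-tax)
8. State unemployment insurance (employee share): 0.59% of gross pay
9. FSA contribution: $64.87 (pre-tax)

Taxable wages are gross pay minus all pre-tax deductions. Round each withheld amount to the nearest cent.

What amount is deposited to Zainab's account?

$578.14

Gross pay: 40 × $24.66 = $986.40
FSA contribution: $64.87
Dependent care FSA: $46.87
Pre-tax total = $64.87 + $46.87 = $111.74
Taxable wages = $986.40 − $111.74 = $874.66
Local income tax: $874.66 × 0.0399 = $34.90
Federal income tax: $874.66 × 0.1539 = $134.61
Medicare: $986.40 × 0.0197 = $19.43
Social Security (OASDI): $986.40 × 0.063 = $62.14
State unemployment insurance (employee share): $986.40 × 0.0059 = $5.82
Employee stock purchase plan: $15.37
Vision insurance premium: $24.25
Total deductions = $64.87 + $46.87 + $34.90 + $134.61 + $19.43 + $62.14 + $5.82 + $15.37 + $24.25 = $408.26
Net pay = $986.40 − $408.26 = $578.14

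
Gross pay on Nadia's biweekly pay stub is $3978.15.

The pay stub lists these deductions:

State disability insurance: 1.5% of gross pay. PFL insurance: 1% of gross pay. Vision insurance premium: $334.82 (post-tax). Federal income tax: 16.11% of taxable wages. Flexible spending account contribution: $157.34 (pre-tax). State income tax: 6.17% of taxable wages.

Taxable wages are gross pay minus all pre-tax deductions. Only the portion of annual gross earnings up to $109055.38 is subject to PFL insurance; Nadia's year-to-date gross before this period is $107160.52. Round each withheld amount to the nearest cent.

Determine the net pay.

Flexible spending account contribution: $157.34
Taxable wages = $3978.15 − $157.34 = $3820.81
State income tax: $3820.81 × 0.0617 = $235.74
Federal income tax: $3820.81 × 0.1611 = $615.53
State disability insurance: $3978.15 × 0.015 = $59.67
PFL insurance: only $109055.38 − $107160.52 = $1894.86 of this check is subject → $1894.86 × 0.01 = $18.95
Vision insurance premium: $334.82
Total deductions = $157.34 + $235.74 + $615.53 + $59.67 + $18.95 + $334.82 = $1422.05
Net pay = $3978.15 − $1422.05 = $2556.10

$2556.10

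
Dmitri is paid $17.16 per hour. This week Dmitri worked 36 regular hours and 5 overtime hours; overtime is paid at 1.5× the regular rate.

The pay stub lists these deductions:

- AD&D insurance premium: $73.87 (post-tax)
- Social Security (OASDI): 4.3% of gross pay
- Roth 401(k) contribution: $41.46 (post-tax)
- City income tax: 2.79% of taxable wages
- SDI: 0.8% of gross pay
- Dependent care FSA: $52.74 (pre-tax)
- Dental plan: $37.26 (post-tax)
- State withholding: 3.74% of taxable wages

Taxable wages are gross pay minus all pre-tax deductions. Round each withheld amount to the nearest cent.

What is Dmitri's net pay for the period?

Regular pay: 36 × $17.16 = $617.76
Overtime pay: 5 × $17.16 × 1.5 = $128.70
Gross pay = $617.76 + $128.70 = $746.46
Dependent care FSA: $52.74
Taxable wages = $746.46 − $52.74 = $693.72
City income tax: $693.72 × 0.0279 = $19.35
State withholding: $693.72 × 0.0374 = $25.95
SDI: $746.46 × 0.008 = $5.97
Social Security (OASDI): $746.46 × 0.043 = $32.10
Roth 401(k) contribution: $41.46
Dental plan: $37.26
AD&D insurance premium: $73.87
Total deductions = $52.74 + $19.35 + $25.95 + $5.97 + $32.10 + $41.46 + $37.26 + $73.87 = $288.70
Net pay = $746.46 − $288.70 = $457.76

$457.76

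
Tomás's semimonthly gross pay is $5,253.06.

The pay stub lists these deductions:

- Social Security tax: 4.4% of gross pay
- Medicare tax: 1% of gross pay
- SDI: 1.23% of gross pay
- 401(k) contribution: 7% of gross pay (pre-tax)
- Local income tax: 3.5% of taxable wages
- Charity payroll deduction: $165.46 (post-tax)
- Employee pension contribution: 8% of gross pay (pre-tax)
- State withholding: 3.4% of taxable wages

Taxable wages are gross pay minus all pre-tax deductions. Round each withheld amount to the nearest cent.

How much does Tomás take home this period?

$3,643.29

Employee pension contribution: $5,253.06 × 0.08 = $420.24
401(k) contribution: $5,253.06 × 0.07 = $367.71
Pre-tax total = $420.24 + $367.71 = $787.95
Taxable wages = $5,253.06 − $787.95 = $4,465.11
State withholding: $4,465.11 × 0.034 = $151.81
Local income tax: $4,465.11 × 0.035 = $156.28
SDI: $5,253.06 × 0.0123 = $64.61
Social Security tax: $5,253.06 × 0.044 = $231.13
Medicare tax: $5,253.06 × 0.01 = $52.53
Charity payroll deduction: $165.46
Total deductions = $420.24 + $367.71 + $151.81 + $156.28 + $64.61 + $231.13 + $52.53 + $165.46 = $1,609.77
Net pay = $5,253.06 − $1,609.77 = $3,643.29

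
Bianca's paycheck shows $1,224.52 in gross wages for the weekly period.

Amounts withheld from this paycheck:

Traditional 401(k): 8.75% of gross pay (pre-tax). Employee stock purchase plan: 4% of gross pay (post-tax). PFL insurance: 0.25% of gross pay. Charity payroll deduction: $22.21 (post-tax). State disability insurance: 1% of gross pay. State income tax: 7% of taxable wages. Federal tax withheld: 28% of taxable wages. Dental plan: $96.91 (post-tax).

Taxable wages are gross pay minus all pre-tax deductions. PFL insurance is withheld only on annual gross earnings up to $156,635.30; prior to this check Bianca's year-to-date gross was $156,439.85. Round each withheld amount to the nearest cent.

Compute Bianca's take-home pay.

Traditional 401(k): $1,224.52 × 0.0875 = $107.15
Taxable wages = $1,224.52 − $107.15 = $1,117.37
Federal tax withheld: $1,117.37 × 0.28 = $312.86
State income tax: $1,117.37 × 0.07 = $78.22
State disability insurance: $1,224.52 × 0.01 = $12.25
PFL insurance: only $156,635.30 − $156,439.85 = $195.45 of this check is subject → $195.45 × 0.0025 = $0.49
Employee stock purchase plan: $1,224.52 × 0.04 = $48.98
Charity payroll deduction: $22.21
Dental plan: $96.91
Total deductions = $107.15 + $312.86 + $78.22 + $12.25 + $0.49 + $48.98 + $22.21 + $96.91 = $679.07
Net pay = $1,224.52 − $679.07 = $545.45

$545.45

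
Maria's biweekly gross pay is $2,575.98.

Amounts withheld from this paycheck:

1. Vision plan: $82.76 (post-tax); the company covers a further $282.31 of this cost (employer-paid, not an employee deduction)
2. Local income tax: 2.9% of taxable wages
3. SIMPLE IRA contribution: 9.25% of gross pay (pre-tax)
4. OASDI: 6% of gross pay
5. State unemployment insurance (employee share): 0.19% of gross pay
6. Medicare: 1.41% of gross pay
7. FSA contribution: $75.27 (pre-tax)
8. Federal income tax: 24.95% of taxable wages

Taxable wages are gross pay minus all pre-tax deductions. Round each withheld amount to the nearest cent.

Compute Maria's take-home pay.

$1,353.81

FSA contribution: $75.27
SIMPLE IRA contribution: $2,575.98 × 0.0925 = $238.28
Pre-tax total = $75.27 + $238.28 = $313.55
Taxable wages = $2,575.98 − $313.55 = $2,262.43
Federal income tax: $2,262.43 × 0.2495 = $564.48
Local income tax: $2,262.43 × 0.029 = $65.61
Medicare: $2,575.98 × 0.0141 = $36.32
State unemployment insurance (employee share): $2,575.98 × 0.0019 = $4.89
OASDI: $2,575.98 × 0.06 = $154.56
Vision plan: $82.76
(Employer's $282.31 toward vision plan is not withheld from the employee.)
Total deductions = $75.27 + $238.28 + $564.48 + $65.61 + $36.32 + $4.89 + $154.56 + $82.76 = $1,222.17
Net pay = $2,575.98 − $1,222.17 = $1,353.81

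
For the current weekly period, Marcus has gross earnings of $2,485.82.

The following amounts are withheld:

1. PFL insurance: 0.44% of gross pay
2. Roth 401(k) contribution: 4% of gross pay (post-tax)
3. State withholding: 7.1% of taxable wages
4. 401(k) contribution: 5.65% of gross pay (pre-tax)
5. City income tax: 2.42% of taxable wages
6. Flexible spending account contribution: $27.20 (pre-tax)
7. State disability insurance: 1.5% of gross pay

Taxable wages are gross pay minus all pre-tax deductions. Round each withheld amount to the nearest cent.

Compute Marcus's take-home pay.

$1,949.82

401(k) contribution: $2,485.82 × 0.0565 = $140.45
Flexible spending account contribution: $27.20
Pre-tax total = $140.45 + $27.20 = $167.65
Taxable wages = $2,485.82 − $167.65 = $2,318.17
State withholding: $2,318.17 × 0.071 = $164.59
City income tax: $2,318.17 × 0.0242 = $56.10
PFL insurance: $2,485.82 × 0.0044 = $10.94
State disability insurance: $2,485.82 × 0.015 = $37.29
Roth 401(k) contribution: $2,485.82 × 0.04 = $99.43
Total deductions = $140.45 + $27.20 + $164.59 + $56.10 + $10.94 + $37.29 + $99.43 = $536.00
Net pay = $2,485.82 − $536.00 = $1,949.82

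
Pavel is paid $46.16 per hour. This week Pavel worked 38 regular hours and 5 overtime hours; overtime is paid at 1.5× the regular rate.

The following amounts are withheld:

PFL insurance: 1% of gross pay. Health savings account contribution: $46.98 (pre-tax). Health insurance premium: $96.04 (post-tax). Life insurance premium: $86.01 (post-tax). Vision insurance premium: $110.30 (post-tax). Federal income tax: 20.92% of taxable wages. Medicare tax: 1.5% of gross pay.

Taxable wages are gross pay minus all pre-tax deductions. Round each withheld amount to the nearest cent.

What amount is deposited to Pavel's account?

Regular pay: 38 × $46.16 = $1,754.08
Overtime pay: 5 × $46.16 × 1.5 = $346.20
Gross pay = $1,754.08 + $346.20 = $2,100.28
Health savings account contribution: $46.98
Taxable wages = $2,100.28 − $46.98 = $2,053.30
Federal income tax: $2,053.30 × 0.2092 = $429.55
PFL insurance: $2,100.28 × 0.01 = $21.00
Medicare tax: $2,100.28 × 0.015 = $31.50
Vision insurance premium: $110.30
Health insurance premium: $96.04
Life insurance premium: $86.01
Total deductions = $46.98 + $429.55 + $21.00 + $31.50 + $110.30 + $96.04 + $86.01 = $821.38
Net pay = $2,100.28 − $821.38 = $1,278.90

$1,278.90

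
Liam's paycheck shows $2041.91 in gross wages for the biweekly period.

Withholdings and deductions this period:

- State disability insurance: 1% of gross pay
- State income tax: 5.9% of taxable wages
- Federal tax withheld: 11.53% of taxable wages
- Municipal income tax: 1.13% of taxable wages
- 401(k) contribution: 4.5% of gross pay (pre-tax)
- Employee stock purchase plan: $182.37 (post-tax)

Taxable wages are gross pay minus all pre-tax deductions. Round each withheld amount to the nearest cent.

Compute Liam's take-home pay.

401(k) contribution: $2041.91 × 0.045 = $91.89
Taxable wages = $2041.91 − $91.89 = $1950.02
Federal tax withheld: $1950.02 × 0.1153 = $224.84
State income tax: $1950.02 × 0.059 = $115.05
Municipal income tax: $1950.02 × 0.0113 = $22.04
State disability insurance: $2041.91 × 0.01 = $20.42
Employee stock purchase plan: $182.37
Total deductions = $91.89 + $224.84 + $115.05 + $22.04 + $20.42 + $182.37 = $656.61
Net pay = $2041.91 − $656.61 = $1385.30

$1385.30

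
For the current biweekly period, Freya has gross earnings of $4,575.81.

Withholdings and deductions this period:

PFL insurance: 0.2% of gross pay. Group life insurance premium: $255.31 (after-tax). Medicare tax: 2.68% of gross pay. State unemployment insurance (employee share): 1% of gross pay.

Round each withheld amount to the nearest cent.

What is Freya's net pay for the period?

$4,142.96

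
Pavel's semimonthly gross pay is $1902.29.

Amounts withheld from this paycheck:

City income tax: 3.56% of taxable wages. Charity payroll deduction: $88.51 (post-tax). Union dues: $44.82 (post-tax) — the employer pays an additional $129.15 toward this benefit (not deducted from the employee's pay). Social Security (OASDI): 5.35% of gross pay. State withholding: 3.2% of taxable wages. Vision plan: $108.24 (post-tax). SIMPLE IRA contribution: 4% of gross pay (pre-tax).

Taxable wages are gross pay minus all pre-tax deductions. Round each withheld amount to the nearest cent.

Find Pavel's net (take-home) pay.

SIMPLE IRA contribution: $1902.29 × 0.04 = $76.09
Taxable wages = $1902.29 − $76.09 = $1826.20
City income tax: $1826.20 × 0.0356 = $65.01
State withholding: $1826.20 × 0.032 = $58.44
Social Security (OASDI): $1902.29 × 0.0535 = $101.77
Charity payroll deduction: $88.51
Union dues: $44.82
Vision plan: $108.24
(Employer's $129.15 toward union dues is not withheld from the employee.)
Total deductions = $76.09 + $65.01 + $58.44 + $101.77 + $88.51 + $44.82 + $108.24 = $542.88
Net pay = $1902.29 − $542.88 = $1359.41

$1359.41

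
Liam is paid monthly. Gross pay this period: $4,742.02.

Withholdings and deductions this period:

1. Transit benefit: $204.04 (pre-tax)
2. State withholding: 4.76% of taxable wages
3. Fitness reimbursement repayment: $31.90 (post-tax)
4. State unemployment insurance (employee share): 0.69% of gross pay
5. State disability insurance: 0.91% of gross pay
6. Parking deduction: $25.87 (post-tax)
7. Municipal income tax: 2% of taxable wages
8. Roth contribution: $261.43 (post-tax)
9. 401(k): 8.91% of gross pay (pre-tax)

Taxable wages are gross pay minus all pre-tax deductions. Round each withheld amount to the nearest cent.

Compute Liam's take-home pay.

Transit benefit: $204.04
401(k): $4,742.02 × 0.0891 = $422.51
Pre-tax total = $204.04 + $422.51 = $626.55
Taxable wages = $4,742.02 − $626.55 = $4,115.47
Municipal income tax: $4,115.47 × 0.02 = $82.31
State withholding: $4,115.47 × 0.0476 = $195.90
State unemployment insurance (employee share): $4,742.02 × 0.0069 = $32.72
State disability insurance: $4,742.02 × 0.0091 = $43.15
Parking deduction: $25.87
Roth contribution: $261.43
Fitness reimbursement repayment: $31.90
Total deductions = $204.04 + $422.51 + $82.31 + $195.90 + $32.72 + $43.15 + $25.87 + $261.43 + $31.90 = $1,299.83
Net pay = $4,742.02 − $1,299.83 = $3,442.19

$3,442.19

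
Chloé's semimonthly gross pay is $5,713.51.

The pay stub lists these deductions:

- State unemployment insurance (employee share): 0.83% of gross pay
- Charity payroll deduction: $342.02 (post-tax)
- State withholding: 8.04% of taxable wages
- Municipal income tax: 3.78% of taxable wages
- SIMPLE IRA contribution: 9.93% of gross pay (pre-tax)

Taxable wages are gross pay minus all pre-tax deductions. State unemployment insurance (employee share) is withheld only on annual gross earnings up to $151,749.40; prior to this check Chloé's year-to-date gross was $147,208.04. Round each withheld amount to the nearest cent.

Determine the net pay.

SIMPLE IRA contribution: $5,713.51 × 0.0993 = $567.35
Taxable wages = $5,713.51 − $567.35 = $5,146.16
Municipal income tax: $5,146.16 × 0.0378 = $194.52
State withholding: $5,146.16 × 0.0804 = $413.75
State unemployment insurance (employee share): only $151,749.40 − $147,208.04 = $4,541.36 of this check is subject → $4,541.36 × 0.0083 = $37.69
Charity payroll deduction: $342.02
Total deductions = $567.35 + $194.52 + $413.75 + $37.69 + $342.02 = $1,555.33
Net pay = $5,713.51 − $1,555.33 = $4,158.18

$4,158.18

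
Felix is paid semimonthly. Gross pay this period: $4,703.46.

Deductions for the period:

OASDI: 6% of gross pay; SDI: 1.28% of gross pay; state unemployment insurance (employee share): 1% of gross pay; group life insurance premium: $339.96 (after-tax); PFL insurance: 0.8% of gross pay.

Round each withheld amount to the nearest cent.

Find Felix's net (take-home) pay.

$3,936.43

SDI: $4,703.46 × 0.0128 = $60.20
OASDI: $4,703.46 × 0.06 = $282.21
State unemployment insurance (employee share): $4,703.46 × 0.01 = $47.03
PFL insurance: $4,703.46 × 0.008 = $37.63
Group life insurance premium: $339.96
Total deductions = $60.20 + $282.21 + $47.03 + $37.63 + $339.96 = $767.03
Net pay = $4,703.46 − $767.03 = $3,936.43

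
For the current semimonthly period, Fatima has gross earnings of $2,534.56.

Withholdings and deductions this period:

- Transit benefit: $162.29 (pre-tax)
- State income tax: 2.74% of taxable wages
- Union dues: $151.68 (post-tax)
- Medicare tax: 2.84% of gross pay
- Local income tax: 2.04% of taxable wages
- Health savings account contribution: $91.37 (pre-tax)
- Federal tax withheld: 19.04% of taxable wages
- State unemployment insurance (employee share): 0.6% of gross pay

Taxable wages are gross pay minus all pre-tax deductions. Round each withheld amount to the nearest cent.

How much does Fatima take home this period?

$1,498.72

Health savings account contribution: $91.37
Transit benefit: $162.29
Pre-tax total = $91.37 + $162.29 = $253.66
Taxable wages = $2,534.56 − $253.66 = $2,280.90
State income tax: $2,280.90 × 0.0274 = $62.50
Federal tax withheld: $2,280.90 × 0.1904 = $434.28
Local income tax: $2,280.90 × 0.0204 = $46.53
Medicare tax: $2,534.56 × 0.0284 = $71.98
State unemployment insurance (employee share): $2,534.56 × 0.006 = $15.21
Union dues: $151.68
Total deductions = $91.37 + $162.29 + $62.50 + $434.28 + $46.53 + $71.98 + $15.21 + $151.68 = $1,035.84
Net pay = $2,534.56 − $1,035.84 = $1,498.72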